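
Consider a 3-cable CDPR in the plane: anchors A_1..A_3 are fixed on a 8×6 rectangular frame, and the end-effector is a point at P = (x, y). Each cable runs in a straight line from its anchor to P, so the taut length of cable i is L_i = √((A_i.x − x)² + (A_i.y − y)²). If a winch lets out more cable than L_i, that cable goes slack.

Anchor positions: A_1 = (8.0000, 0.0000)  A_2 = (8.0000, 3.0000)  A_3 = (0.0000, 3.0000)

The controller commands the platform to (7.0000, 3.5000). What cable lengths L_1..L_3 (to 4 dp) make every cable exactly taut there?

(3.6401, 1.1180, 7.0178)

L_1: Δ = A_1−P = (1.0000, -3.5000) → ‖Δ‖ = √13.2500 = 3.6401
L_2: Δ = A_2−P = (1.0000, -0.5000) → ‖Δ‖ = √1.2500 = 1.1180
L_3: Δ = A_3−P = (-7.0000, -0.5000) → ‖Δ‖ = √49.2500 = 7.0178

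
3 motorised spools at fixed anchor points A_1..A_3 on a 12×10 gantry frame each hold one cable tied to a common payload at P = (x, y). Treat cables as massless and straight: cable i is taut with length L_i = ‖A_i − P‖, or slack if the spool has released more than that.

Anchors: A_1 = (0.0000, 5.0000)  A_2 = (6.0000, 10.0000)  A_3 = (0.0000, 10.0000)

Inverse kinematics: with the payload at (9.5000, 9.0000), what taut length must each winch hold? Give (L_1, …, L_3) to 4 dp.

(10.3078, 3.6401, 9.5525)

cable 1: Δx=-9.5000, Δy=-4.0000; L_1 = √(Δx²+Δy²) = 10.3078
cable 2: Δx=-3.5000, Δy=1.0000; L_2 = √(Δx²+Δy²) = 3.6401
cable 3: Δx=-9.5000, Δy=1.0000; L_3 = √(Δx²+Δy²) = 9.5525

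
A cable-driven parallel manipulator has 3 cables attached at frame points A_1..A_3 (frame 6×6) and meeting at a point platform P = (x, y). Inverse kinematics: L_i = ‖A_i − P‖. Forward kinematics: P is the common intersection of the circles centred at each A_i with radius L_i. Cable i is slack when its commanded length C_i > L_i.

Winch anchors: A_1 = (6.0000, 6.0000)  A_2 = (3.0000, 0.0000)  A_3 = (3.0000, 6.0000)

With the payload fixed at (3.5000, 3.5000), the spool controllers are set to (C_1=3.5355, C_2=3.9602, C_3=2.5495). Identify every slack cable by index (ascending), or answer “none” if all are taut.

2

cable 1: √((2.5000)²+(2.5000)²)=3.5355, C_1=3.5355: taut
cable 2: √((-0.5000)²+(-3.5000)²)=3.5355, C_2=3.9602: slack
cable 3: √((-0.5000)²+(2.5000)²)=2.5495, C_3=2.5495: taut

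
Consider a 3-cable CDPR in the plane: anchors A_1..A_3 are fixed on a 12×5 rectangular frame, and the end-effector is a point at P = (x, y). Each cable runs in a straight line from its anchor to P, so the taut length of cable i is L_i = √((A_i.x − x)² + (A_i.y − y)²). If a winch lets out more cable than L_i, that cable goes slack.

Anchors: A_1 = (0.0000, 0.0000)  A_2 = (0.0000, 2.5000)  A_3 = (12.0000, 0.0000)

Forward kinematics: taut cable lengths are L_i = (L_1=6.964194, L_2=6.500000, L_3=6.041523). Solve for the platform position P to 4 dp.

expand ‖A_i−P‖²=L_i² and subtract eq 1 (q_i ≔ ‖A_i‖²−L_i²)
q_1 = 0.0000+0.0000−48.5000 = -48.5000
eq1−eq2 → [0.0000  -5.0000]·P = -12.5000
eq1−eq3 → [-24.0000  0.0000]·P = -156.0000
2×2 solve → P = (6.5000, 2.5000)

(6.5000, 2.5000)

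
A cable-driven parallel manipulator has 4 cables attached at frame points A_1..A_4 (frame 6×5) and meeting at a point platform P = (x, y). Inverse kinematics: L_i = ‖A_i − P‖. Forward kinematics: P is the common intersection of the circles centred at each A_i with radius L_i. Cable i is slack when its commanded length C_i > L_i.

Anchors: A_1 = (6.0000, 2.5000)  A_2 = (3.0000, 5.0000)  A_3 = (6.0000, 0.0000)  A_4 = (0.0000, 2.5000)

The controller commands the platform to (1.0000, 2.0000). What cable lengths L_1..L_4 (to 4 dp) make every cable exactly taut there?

(5.0249, 3.6056, 5.3852, 1.1180)

cable 1: Δx=5.0000, Δy=0.5000; L_1 = √(Δx²+Δy²) = 5.0249
cable 2: Δx=2.0000, Δy=3.0000; L_2 = √(Δx²+Δy²) = 3.6056
cable 3: Δx=5.0000, Δy=-2.0000; L_3 = √(Δx²+Δy²) = 5.3852
cable 4: Δx=-1.0000, Δy=0.5000; L_4 = √(Δx²+Δy²) = 1.1180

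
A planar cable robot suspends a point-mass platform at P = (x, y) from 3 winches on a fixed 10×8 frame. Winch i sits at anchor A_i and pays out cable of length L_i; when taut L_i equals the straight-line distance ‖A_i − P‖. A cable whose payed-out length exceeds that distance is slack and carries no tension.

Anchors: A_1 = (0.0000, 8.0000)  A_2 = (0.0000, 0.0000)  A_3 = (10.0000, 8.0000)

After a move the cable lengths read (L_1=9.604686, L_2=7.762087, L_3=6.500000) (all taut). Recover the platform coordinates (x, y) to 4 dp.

(7.5000, 2.0000)

circle eqns → linear via eq_j − eq_1; set c_j = A_j·A_j − L_j²
c_1 = 0.0000+64.0000−92.2500 = -28.2500
0.0000·x + 16.0000·y = c_1−c_2 = 32.0000
-20.0000·x + 0.0000·y = c_1−c_3 = -150.0000
solve first two rows → x=7.5000, y=2.0000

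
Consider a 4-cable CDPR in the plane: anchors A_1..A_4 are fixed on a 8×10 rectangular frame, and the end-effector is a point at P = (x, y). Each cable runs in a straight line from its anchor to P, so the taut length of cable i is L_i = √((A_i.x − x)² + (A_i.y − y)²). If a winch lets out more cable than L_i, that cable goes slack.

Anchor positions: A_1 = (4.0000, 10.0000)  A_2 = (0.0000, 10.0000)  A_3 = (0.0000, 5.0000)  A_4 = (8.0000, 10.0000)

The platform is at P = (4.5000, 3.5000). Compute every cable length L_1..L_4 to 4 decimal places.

L_1 = √((4.0000−4.5000)² + (10.0000−3.5000)²) = 6.5192
L_2 = √((0.0000−4.5000)² + (10.0000−3.5000)²) = 7.9057
L_3 = √((0.0000−4.5000)² + (5.0000−3.5000)²) = 4.7434
L_4 = √((8.0000−4.5000)² + (10.0000−3.5000)²) = 7.3824

(6.5192, 7.9057, 4.7434, 7.3824)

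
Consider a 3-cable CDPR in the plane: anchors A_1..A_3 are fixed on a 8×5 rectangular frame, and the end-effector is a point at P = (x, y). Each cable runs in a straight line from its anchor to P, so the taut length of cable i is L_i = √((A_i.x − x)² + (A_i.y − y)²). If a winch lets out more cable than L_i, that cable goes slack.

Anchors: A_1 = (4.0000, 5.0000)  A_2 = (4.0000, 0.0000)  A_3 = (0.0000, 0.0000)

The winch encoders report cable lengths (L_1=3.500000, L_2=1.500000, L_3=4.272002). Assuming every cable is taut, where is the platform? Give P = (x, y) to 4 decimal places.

each cable: (A_i−P)·(A_i−P) = L_i²; let q_i = ‖A_i‖²−L_i²
q_1 = 16.0000+25.0000−12.2500 = 28.7500
row 1: 0.0000x + 10.0000y = 15.0000  (q_2=13.7500)
row 2: 8.0000x + 10.0000y = 47.0000  (q_3=-18.2500)
Cramer on rows 1–2 → x = 4.0000, y = 1.5000

(4.0000, 1.5000)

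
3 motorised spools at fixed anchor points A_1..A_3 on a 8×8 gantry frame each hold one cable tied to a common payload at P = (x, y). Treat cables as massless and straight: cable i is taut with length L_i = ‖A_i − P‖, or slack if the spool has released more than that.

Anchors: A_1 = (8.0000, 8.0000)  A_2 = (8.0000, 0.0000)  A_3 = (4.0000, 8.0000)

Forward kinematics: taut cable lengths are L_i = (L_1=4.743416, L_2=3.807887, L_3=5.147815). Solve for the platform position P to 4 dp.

(6.5000, 3.5000)

expand ‖A_i−P‖²=L_i² and subtract eq 1 (c_i ≔ ‖A_i‖²−L_i²)
c_1 = 64.0000+64.0000−22.5000 = 105.5000
eq1−eq2 → [0.0000  16.0000]·P = 56.0000
eq1−eq3 → [8.0000  0.0000]·P = 52.0000
2×2 solve → P = (6.5000, 3.5000)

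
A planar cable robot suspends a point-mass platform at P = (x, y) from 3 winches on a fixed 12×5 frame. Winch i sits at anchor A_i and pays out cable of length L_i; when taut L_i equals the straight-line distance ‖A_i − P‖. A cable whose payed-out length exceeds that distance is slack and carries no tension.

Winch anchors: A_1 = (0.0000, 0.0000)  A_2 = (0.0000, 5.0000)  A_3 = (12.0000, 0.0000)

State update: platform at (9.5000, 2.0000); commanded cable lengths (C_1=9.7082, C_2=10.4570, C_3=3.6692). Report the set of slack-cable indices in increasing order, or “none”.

cable 1: √((-9.5000)²+(-2.0000)²)=9.7082, C_1=9.7082: taut
cable 2: √((-9.5000)²+(3.0000)²)=9.9624, C_2=10.4570: slack
cable 3: √((2.5000)²+(-2.0000)²)=3.2016, C_3=3.6692: slack

2, 3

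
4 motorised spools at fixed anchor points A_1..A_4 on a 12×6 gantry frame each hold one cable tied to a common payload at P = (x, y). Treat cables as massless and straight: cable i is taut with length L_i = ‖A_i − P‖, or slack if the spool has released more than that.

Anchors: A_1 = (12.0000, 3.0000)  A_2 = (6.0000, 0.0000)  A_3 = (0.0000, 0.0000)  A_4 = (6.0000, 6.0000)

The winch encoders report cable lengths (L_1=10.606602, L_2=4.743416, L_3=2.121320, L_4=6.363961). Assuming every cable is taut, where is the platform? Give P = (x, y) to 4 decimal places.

(1.5000, 1.5000)

each cable: (A_i−P)·(A_i−P) = L_i²; let q_i = ‖A_i‖²−L_i²
q_1 = 144.0000+9.0000−112.5000 = 40.5000
row 1: 12.0000x + 6.0000y = 27.0000  (q_2=13.5000)
row 2: 24.0000x + 6.0000y = 45.0000  (q_3=-4.5000)
row 3: 12.0000x − 6.0000y = 9.0000  (q_4=31.5000)
Cramer on rows 1–2 → x = 1.5000, y = 1.5000
check cable 4: ‖A_4−P‖² = 40.5000 ≈ L_4² = 40.5000 ✓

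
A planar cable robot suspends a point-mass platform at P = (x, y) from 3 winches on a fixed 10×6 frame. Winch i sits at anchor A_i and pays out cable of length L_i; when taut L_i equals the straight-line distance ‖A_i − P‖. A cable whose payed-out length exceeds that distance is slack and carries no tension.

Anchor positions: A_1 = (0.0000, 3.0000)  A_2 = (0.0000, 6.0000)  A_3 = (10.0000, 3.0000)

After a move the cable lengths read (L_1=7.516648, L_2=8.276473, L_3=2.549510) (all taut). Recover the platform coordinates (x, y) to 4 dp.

circle eqns → linear via eq_j − eq_1; set q_j = A_j·A_j − L_j²
q_1 = 0.0000+9.0000−56.5000 = -47.5000
0.0000·x − 6.0000·y = q_1−q_2 = -15.0000
-20.0000·x + 0.0000·y = q_1−q_3 = -150.0000
solve first two rows → x=7.5000, y=2.5000

(7.5000, 2.5000)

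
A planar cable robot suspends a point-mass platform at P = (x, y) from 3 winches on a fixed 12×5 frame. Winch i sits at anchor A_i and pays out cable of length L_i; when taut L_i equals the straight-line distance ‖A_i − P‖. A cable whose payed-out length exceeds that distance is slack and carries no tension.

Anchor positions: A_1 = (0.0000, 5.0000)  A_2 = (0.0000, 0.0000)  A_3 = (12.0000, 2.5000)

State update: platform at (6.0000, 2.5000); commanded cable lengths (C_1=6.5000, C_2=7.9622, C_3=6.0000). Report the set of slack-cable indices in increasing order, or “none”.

2

i=1: geometric 6.5000 vs commanded 6.5000 ⇒ taut
i=2: geometric 6.5000 vs commanded 7.9622 ⇒ slack
i=3: geometric 6.0000 vs commanded 6.0000 ⇒ taut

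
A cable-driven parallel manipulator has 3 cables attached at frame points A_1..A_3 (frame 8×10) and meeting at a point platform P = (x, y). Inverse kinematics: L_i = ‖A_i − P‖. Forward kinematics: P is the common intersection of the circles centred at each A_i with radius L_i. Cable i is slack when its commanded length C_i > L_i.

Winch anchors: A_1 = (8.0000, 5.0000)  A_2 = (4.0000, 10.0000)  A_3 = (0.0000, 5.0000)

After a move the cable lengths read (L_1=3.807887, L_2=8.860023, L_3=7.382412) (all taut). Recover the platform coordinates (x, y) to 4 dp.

circle eqns → linear via eq_j − eq_1; set c_j = A_j·A_j − L_j²
c_1 = 64.0000+25.0000−14.5000 = 74.5000
8.0000·x − 10.0000·y = c_1−c_2 = 37.0000
16.0000·x + 0.0000·y = c_1−c_3 = 104.0000
solve first two rows → x=6.5000, y=1.5000

(6.5000, 1.5000)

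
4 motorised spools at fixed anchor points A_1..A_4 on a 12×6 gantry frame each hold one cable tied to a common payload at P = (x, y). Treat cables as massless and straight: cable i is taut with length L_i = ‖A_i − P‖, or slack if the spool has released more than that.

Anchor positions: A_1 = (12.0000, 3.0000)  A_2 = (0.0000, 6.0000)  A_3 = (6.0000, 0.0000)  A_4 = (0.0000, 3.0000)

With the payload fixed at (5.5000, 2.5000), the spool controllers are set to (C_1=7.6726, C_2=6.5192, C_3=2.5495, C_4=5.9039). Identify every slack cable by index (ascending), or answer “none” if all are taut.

cable 1: √((6.5000)²+(0.5000)²)=6.5192, C_1=7.6726: slack
cable 2: √((-5.5000)²+(3.5000)²)=6.5192, C_2=6.5192: taut
cable 3: √((0.5000)²+(-2.5000)²)=2.5495, C_3=2.5495: taut
cable 4: √((-5.5000)²+(0.5000)²)=5.5227, C_4=5.9039: slack

1, 4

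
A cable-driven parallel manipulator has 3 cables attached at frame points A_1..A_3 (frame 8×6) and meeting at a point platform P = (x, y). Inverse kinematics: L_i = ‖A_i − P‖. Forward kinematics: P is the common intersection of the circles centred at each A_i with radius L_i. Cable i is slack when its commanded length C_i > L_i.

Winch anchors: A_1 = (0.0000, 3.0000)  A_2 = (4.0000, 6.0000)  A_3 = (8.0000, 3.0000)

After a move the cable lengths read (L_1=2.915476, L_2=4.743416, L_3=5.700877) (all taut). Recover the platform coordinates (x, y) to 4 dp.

(2.5000, 1.5000)

circle eqns → linear via eq_j − eq_1; set c_j = A_j·A_j − L_j²
c_1 = 0.0000+9.0000−8.5000 = 0.5000
-8.0000·x − 6.0000·y = c_1−c_2 = -29.0000
-16.0000·x + 0.0000·y = c_1−c_3 = -40.0000
solve first two rows → x=2.5000, y=1.5000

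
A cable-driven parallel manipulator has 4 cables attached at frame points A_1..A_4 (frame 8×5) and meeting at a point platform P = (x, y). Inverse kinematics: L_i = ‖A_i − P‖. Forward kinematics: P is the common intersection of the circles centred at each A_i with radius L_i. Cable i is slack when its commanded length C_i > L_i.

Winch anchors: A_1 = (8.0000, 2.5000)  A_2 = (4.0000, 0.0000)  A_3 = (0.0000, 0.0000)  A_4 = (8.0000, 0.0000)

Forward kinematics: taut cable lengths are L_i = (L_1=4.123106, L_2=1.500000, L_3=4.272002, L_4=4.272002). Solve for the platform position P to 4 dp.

(4.0000, 1.5000)

expand ‖A_i−P‖²=L_i² and subtract eq 1 (c_i ≔ ‖A_i‖²−L_i²)
c_1 = 64.0000+6.2500−17.0000 = 53.2500
eq1−eq2 → [8.0000  5.0000]·P = 39.5000
eq1−eq3 → [16.0000  5.0000]·P = 71.5000
eq1−eq4 → [0.0000  5.0000]·P = 7.5000
2×2 solve → P = (4.0000, 1.5000)
check cable 4: ‖A_4−P‖² = 18.2500 ≈ L_4² = 18.2500 ✓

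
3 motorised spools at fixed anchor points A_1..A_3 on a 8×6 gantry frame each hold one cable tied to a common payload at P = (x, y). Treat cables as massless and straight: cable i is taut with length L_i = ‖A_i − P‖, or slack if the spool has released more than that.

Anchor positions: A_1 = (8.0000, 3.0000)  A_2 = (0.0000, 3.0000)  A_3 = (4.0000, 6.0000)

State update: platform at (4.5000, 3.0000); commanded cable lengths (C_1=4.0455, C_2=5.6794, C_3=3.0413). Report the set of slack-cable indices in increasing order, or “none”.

1, 2

cable 1: L_1 = ‖A_1−P‖ = 3.5000;  C_1 = 4.0455 → slack
cable 2: L_2 = ‖A_2−P‖ = 4.5000;  C_2 = 5.6794 → slack
cable 3: L_3 = ‖A_3−P‖ = 3.0414;  C_3 = 3.0413 → taut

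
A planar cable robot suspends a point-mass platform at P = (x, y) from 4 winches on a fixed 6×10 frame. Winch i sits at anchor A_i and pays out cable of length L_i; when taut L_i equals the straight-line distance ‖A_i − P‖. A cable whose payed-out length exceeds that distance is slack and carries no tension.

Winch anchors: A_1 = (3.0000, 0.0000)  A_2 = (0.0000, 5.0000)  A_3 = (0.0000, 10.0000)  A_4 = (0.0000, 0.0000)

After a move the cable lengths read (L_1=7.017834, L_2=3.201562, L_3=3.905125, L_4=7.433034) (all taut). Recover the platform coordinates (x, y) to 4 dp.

(2.5000, 7.0000)

each cable: (A_i−P)·(A_i−P) = L_i²; let k_i = ‖A_i‖²−L_i²
k_1 = 9.0000+0.0000−49.2500 = -40.2500
row 1: 6.0000x − 10.0000y = -55.0000  (k_2=14.7500)
row 2: 6.0000x − 20.0000y = -125.0000  (k_3=84.7500)
row 3: 6.0000x + 0.0000y = 15.0000  (k_4=-55.2500)
Cramer on rows 1–2 → x = 2.5000, y = 7.0000
check cable 4: ‖A_4−P‖² = 55.2500 ≈ L_4² = 55.2500 ✓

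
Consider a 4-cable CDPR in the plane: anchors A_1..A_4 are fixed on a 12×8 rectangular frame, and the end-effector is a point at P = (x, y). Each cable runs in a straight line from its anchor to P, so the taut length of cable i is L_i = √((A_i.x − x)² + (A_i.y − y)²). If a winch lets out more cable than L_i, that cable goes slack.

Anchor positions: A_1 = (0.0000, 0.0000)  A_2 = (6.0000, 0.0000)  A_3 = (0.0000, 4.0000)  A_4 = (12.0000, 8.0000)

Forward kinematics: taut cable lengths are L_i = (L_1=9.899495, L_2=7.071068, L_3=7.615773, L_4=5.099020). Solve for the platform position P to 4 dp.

each cable: (A_i−P)·(A_i−P) = L_i²; let c_i = ‖A_i‖²−L_i²
c_1 = 0.0000+0.0000−98.0000 = -98.0000
row 1: -12.0000x + 0.0000y = -84.0000  (c_2=-14.0000)
row 2: 0.0000x − 8.0000y = -56.0000  (c_3=-42.0000)
row 3: -24.0000x − 16.0000y = -280.0000  (c_4=182.0000)
Cramer on rows 1–2 → x = 7.0000, y = 7.0000
check cable 4: ‖A_4−P‖² = 26.0000 ≈ L_4² = 26.0000 ✓

(7.0000, 7.0000)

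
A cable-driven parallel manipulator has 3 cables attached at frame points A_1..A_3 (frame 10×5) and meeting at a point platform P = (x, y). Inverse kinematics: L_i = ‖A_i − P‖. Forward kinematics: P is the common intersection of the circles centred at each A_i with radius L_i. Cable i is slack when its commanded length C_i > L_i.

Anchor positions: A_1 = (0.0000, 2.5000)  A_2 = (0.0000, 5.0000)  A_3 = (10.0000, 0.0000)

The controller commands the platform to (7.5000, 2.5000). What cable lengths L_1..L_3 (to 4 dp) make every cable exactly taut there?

(7.5000, 7.9057, 3.5355)

cable 1: Δx=-7.5000, Δy=0.0000; L_1 = √(Δx²+Δy²) = 7.5000
cable 2: Δx=-7.5000, Δy=2.5000; L_2 = √(Δx²+Δy²) = 7.9057
cable 3: Δx=2.5000, Δy=-2.5000; L_3 = √(Δx²+Δy²) = 3.5355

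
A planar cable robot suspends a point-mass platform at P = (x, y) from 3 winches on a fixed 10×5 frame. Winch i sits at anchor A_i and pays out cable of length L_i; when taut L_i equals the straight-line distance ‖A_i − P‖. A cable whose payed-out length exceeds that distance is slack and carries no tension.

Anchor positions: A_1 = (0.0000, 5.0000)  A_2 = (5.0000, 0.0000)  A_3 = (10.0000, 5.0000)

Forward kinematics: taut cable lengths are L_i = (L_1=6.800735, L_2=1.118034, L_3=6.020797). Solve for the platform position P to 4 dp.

each cable: (A_i−P)·(A_i−P) = L_i²; let k_i = ‖A_i‖²−L_i²
k_1 = 0.0000+25.0000−46.2500 = -21.2500
row 1: -10.0000x + 10.0000y = -45.0000  (k_2=23.7500)
row 2: -20.0000x + 0.0000y = -110.0000  (k_3=88.7500)
Cramer on rows 1–2 → x = 5.5000, y = 1.0000

(5.5000, 1.0000)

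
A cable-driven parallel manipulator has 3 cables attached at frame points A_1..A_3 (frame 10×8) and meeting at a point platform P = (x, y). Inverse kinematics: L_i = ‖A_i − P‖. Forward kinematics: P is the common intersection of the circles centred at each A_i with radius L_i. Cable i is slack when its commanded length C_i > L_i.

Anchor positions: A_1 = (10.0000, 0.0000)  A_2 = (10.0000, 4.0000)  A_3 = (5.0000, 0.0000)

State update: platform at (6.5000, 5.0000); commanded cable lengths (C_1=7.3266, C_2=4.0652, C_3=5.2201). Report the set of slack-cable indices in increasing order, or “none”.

cable 1: L_1 = ‖A_1−P‖ = 6.1033;  C_1 = 7.3266 → slack
cable 2: L_2 = ‖A_2−P‖ = 3.6401;  C_2 = 4.0652 → slack
cable 3: L_3 = ‖A_3−P‖ = 5.2202;  C_3 = 5.2201 → taut

1, 2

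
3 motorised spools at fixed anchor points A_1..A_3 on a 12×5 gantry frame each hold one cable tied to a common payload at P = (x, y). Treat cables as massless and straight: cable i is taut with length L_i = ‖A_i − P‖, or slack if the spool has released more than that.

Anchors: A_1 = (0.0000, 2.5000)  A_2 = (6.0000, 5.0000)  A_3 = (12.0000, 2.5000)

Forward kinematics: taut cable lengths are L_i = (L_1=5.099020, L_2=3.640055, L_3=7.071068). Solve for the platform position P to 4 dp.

circle eqns → linear via eq_j − eq_1; set c_j = A_j·A_j − L_j²
c_1 = 0.0000+6.2500−26.0000 = -19.7500
-12.0000·x − 5.0000·y = c_1−c_2 = -67.5000
-24.0000·x + 0.0000·y = c_1−c_3 = -120.0000
solve first two rows → x=5.0000, y=1.5000

(5.0000, 1.5000)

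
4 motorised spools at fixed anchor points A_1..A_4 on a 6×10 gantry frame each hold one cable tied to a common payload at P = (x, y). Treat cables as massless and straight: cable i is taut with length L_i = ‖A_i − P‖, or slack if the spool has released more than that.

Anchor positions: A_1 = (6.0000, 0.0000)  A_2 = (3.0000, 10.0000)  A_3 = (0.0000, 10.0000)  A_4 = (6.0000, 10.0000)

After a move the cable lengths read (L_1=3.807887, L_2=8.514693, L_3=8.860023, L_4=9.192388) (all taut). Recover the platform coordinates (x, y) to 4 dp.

circle eqns → linear via eq_j − eq_1; set k_j = A_j·A_j − L_j²
k_1 = 36.0000+0.0000−14.5000 = 21.5000
6.0000·x − 20.0000·y = k_1−k_2 = -15.0000
12.0000·x − 20.0000·y = k_1−k_3 = 0.0000
0.0000·x − 20.0000·y = k_1−k_4 = -30.0000
solve first two rows → x=2.5000, y=1.5000
check cable 4: ‖A_4−P‖² = 84.5000 ≈ L_4² = 84.5000 ✓

(2.5000, 1.5000)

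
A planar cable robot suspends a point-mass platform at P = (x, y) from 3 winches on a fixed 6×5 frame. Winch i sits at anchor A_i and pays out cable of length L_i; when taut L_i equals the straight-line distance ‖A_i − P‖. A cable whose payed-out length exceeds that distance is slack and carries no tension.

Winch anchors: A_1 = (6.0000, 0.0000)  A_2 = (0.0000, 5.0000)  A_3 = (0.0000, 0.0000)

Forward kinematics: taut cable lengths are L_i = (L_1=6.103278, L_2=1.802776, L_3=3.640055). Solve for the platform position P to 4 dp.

(1.0000, 3.5000)

expand ‖A_i−P‖²=L_i² and subtract eq 1 (c_i ≔ ‖A_i‖²−L_i²)
c_1 = 36.0000+0.0000−37.2500 = -1.2500
eq1−eq2 → [12.0000  -10.0000]·P = -23.0000
eq1−eq3 → [12.0000  0.0000]·P = 12.0000
2×2 solve → P = (1.0000, 3.5000)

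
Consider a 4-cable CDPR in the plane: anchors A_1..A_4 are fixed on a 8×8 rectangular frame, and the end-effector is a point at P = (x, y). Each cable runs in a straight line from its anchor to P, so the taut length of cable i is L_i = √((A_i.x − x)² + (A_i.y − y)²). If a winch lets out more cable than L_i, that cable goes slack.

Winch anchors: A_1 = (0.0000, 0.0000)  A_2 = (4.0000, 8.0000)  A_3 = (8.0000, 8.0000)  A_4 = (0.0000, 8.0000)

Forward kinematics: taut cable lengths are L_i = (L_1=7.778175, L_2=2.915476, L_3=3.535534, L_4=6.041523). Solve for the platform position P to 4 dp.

(5.5000, 5.5000)

expand ‖A_i−P‖²=L_i² and subtract eq 1 (c_i ≔ ‖A_i‖²−L_i²)
c_1 = 0.0000+0.0000−60.5000 = -60.5000
eq1−eq2 → [-8.0000  -16.0000]·P = -132.0000
eq1−eq3 → [-16.0000  -16.0000]·P = -176.0000
eq1−eq4 → [0.0000  -16.0000]·P = -88.0000
2×2 solve → P = (5.5000, 5.5000)
check cable 4: ‖A_4−P‖² = 36.5000 ≈ L_4² = 36.5000 ✓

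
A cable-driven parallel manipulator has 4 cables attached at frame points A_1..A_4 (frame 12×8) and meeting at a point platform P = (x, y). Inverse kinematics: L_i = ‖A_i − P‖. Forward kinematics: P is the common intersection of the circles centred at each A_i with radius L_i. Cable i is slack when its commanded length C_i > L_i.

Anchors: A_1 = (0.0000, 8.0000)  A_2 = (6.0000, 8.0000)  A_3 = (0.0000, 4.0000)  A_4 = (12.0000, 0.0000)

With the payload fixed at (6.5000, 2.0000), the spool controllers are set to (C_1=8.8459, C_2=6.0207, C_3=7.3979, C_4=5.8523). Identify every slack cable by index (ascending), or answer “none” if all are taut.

i=1: geometric 8.8459 vs commanded 8.8459 ⇒ taut
i=2: geometric 6.0208 vs commanded 6.0207 ⇒ taut
i=3: geometric 6.8007 vs commanded 7.3979 ⇒ slack
i=4: geometric 5.8523 vs commanded 5.8523 ⇒ taut

3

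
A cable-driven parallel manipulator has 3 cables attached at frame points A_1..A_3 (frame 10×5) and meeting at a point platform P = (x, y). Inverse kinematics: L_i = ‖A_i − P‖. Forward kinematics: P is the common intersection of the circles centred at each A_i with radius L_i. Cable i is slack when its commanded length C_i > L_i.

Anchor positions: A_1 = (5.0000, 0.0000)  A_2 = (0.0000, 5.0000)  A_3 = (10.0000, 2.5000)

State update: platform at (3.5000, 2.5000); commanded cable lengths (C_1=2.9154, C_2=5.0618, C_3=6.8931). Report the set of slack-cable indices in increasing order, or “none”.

2, 3

i=1: geometric 2.9155 vs commanded 2.9154 ⇒ taut
i=2: geometric 4.3012 vs commanded 5.0618 ⇒ slack
i=3: geometric 6.5000 vs commanded 6.8931 ⇒ slack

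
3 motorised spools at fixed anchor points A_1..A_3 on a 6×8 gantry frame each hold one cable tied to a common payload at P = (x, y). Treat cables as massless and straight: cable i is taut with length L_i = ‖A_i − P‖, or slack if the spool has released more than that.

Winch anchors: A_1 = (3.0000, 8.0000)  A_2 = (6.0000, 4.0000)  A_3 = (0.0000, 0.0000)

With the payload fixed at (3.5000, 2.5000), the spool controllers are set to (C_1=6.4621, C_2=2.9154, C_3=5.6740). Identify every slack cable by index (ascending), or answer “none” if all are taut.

1, 3

i=1: geometric 5.5227 vs commanded 6.4621 ⇒ slack
i=2: geometric 2.9155 vs commanded 2.9154 ⇒ taut
i=3: geometric 4.3012 vs commanded 5.6740 ⇒ slack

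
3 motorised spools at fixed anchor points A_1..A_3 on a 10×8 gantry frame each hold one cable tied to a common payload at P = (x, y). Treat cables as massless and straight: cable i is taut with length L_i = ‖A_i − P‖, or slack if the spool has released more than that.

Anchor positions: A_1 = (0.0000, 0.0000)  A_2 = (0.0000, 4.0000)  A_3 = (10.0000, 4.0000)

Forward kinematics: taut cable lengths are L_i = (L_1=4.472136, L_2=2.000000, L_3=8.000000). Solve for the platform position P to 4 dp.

(2.0000, 4.0000)

each cable: (A_i−P)·(A_i−P) = L_i²; let q_i = ‖A_i‖²−L_i²
q_1 = 0.0000+0.0000−20.0000 = -20.0000
row 1: 0.0000x − 8.0000y = -32.0000  (q_2=12.0000)
row 2: -20.0000x − 8.0000y = -72.0000  (q_3=52.0000)
Cramer on rows 1–2 → x = 2.0000, y = 4.0000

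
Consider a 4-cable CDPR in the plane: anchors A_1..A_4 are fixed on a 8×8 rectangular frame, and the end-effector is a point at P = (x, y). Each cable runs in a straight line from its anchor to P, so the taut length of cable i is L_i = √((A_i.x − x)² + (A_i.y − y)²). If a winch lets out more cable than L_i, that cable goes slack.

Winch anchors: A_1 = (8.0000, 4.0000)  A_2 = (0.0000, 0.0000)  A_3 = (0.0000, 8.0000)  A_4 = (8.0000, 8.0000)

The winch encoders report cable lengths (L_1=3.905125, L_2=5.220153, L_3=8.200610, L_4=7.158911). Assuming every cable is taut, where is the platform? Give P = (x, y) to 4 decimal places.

each cable: (A_i−P)·(A_i−P) = L_i²; let k_i = ‖A_i‖²−L_i²
k_1 = 64.0000+16.0000−15.2500 = 64.7500
row 1: 16.0000x + 8.0000y = 92.0000  (k_2=-27.2500)
row 2: 16.0000x − 8.0000y = 68.0000  (k_3=-3.2500)
row 3: 0.0000x − 8.0000y = -12.0000  (k_4=76.7500)
Cramer on rows 1–2 → x = 5.0000, y = 1.5000
check cable 4: ‖A_4−P‖² = 51.2500 ≈ L_4² = 51.2500 ✓

(5.0000, 1.5000)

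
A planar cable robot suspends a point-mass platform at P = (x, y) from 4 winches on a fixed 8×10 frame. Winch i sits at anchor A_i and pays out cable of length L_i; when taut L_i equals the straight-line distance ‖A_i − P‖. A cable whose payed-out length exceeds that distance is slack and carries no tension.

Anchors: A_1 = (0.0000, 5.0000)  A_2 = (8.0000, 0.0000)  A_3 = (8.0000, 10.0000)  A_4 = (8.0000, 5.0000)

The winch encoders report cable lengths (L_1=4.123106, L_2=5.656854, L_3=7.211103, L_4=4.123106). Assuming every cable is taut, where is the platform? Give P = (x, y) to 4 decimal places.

(4.0000, 4.0000)

expand ‖A_i−P‖²=L_i² and subtract eq 1 (q_i ≔ ‖A_i‖²−L_i²)
q_1 = 0.0000+25.0000−17.0000 = 8.0000
eq1−eq2 → [-16.0000  10.0000]·P = -24.0000
eq1−eq3 → [-16.0000  -10.0000]·P = -104.0000
eq1−eq4 → [-16.0000  0.0000]·P = -64.0000
2×2 solve → P = (4.0000, 4.0000)
check cable 4: ‖A_4−P‖² = 17.0000 ≈ L_4² = 17.0000 ✓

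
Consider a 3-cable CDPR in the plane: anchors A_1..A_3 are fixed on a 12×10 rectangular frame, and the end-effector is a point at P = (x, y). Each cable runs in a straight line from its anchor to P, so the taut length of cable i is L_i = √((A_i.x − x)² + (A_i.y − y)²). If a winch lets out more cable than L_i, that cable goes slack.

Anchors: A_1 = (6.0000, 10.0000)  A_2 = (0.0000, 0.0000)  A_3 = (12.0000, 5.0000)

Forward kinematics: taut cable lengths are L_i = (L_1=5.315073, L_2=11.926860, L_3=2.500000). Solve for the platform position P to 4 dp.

(10.0000, 6.5000)

circle eqns → linear via eq_j − eq_1; set k_j = A_j·A_j − L_j²
k_1 = 36.0000+100.0000−28.2500 = 107.7500
12.0000·x + 20.0000·y = k_1−k_2 = 250.0000
-12.0000·x + 10.0000·y = k_1−k_3 = -55.0000
solve first two rows → x=10.0000, y=6.5000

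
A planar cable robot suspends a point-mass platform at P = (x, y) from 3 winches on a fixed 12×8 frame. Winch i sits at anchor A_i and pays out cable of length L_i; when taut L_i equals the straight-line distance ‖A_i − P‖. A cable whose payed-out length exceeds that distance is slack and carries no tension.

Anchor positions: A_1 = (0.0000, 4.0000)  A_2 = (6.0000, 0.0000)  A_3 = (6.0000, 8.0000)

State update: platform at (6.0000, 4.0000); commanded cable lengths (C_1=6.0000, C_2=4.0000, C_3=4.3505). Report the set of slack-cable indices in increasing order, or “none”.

3

cable 1: L_1 = ‖A_1−P‖ = 6.0000;  C_1 = 6.0000 → taut
cable 2: L_2 = ‖A_2−P‖ = 4.0000;  C_2 = 4.0000 → taut
cable 3: L_3 = ‖A_3−P‖ = 4.0000;  C_3 = 4.3505 → slack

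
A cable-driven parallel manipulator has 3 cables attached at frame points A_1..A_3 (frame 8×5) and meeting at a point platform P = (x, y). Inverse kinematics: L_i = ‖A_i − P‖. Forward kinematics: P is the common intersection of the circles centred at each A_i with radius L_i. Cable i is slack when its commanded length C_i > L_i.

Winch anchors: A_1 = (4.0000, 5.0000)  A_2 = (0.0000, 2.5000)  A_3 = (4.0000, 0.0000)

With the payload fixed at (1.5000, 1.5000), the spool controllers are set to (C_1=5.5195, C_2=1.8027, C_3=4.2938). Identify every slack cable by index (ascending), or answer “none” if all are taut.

cable 1: √((2.5000)²+(3.5000)²)=4.3012, C_1=5.5195: slack
cable 2: √((-1.5000)²+(1.0000)²)=1.8028, C_2=1.8027: taut
cable 3: √((2.5000)²+(-1.5000)²)=2.9155, C_3=4.2938: slack

1, 3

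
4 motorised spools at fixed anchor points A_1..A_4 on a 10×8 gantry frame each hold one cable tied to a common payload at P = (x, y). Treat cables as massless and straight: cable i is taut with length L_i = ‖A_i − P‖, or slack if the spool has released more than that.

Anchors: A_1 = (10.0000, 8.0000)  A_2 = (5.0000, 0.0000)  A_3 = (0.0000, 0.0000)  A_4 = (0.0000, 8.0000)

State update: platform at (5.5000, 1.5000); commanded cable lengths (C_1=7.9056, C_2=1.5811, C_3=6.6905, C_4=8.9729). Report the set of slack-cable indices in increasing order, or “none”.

3, 4

i=1: geometric 7.9057 vs commanded 7.9056 ⇒ taut
i=2: geometric 1.5811 vs commanded 1.5811 ⇒ taut
i=3: geometric 5.7009 vs commanded 6.6905 ⇒ slack
i=4: geometric 8.5147 vs commanded 8.9729 ⇒ slack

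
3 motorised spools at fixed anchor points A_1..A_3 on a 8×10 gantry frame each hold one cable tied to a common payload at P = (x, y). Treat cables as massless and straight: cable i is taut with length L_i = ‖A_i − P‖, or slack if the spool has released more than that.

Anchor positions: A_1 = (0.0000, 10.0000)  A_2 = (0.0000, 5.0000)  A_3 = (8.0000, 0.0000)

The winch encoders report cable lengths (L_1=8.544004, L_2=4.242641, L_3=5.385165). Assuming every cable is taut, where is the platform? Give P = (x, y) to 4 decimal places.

circle eqns → linear via eq_j − eq_1; set c_j = A_j·A_j − L_j²
c_1 = 0.0000+100.0000−73.0000 = 27.0000
0.0000·x + 10.0000·y = c_1−c_2 = 20.0000
-16.0000·x + 20.0000·y = c_1−c_3 = -8.0000
solve first two rows → x=3.0000, y=2.0000

(3.0000, 2.0000)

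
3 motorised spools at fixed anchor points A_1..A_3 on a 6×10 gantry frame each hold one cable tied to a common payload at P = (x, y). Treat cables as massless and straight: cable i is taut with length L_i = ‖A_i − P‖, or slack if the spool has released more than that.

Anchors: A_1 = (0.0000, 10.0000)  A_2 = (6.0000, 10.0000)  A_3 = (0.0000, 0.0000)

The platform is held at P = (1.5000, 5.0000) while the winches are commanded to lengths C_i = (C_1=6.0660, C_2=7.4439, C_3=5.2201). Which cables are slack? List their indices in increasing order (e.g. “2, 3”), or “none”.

i=1: geometric 5.2202 vs commanded 6.0660 ⇒ slack
i=2: geometric 6.7268 vs commanded 7.4439 ⇒ slack
i=3: geometric 5.2202 vs commanded 5.2201 ⇒ taut

1, 2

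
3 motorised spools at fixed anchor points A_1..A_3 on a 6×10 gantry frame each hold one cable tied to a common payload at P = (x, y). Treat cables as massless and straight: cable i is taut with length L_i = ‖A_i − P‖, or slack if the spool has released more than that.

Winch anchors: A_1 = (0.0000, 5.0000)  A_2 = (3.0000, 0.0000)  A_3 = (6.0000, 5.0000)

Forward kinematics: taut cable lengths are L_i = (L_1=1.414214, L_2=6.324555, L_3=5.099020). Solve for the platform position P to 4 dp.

each cable: (A_i−P)·(A_i−P) = L_i²; let k_i = ‖A_i‖²−L_i²
k_1 = 0.0000+25.0000−2.0000 = 23.0000
row 1: -6.0000x + 10.0000y = 54.0000  (k_2=-31.0000)
row 2: -12.0000x + 0.0000y = -12.0000  (k_3=35.0000)
Cramer on rows 1–2 → x = 1.0000, y = 6.0000

(1.0000, 6.0000)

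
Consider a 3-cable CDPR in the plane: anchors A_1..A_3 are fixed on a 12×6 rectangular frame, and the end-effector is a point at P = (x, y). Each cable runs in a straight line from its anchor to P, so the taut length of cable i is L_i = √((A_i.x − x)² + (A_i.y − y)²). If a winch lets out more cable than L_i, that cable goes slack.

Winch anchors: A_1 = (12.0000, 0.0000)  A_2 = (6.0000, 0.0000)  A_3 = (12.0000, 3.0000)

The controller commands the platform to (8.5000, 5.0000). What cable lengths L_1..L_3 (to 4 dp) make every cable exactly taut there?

cable 1: Δx=3.5000, Δy=-5.0000; L_1 = √(Δx²+Δy²) = 6.1033
cable 2: Δx=-2.5000, Δy=-5.0000; L_2 = √(Δx²+Δy²) = 5.5902
cable 3: Δx=3.5000, Δy=-2.0000; L_3 = √(Δx²+Δy²) = 4.0311

(6.1033, 5.5902, 4.0311)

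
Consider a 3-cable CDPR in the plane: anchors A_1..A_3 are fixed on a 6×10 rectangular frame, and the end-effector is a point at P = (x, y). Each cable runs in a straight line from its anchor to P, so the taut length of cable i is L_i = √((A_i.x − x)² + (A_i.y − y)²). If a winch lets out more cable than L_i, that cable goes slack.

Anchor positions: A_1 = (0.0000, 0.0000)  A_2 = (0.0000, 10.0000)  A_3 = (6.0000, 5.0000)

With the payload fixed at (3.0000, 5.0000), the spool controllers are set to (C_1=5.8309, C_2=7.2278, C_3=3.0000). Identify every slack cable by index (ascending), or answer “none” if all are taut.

cable 1: √((-3.0000)²+(-5.0000)²)=5.8310, C_1=5.8309: taut
cable 2: √((-3.0000)²+(5.0000)²)=5.8310, C_2=7.2278: slack
cable 3: √((3.0000)²+(0.0000)²)=3.0000, C_3=3.0000: taut

2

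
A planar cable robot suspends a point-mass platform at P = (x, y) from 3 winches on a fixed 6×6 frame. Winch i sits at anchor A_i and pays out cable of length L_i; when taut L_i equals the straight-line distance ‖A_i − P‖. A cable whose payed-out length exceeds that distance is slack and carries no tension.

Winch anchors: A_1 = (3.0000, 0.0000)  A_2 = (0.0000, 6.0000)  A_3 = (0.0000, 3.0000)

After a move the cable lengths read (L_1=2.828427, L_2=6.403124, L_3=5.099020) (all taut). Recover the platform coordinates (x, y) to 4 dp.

(5.0000, 2.0000)

expand ‖A_i−P‖²=L_i² and subtract eq 1 (q_i ≔ ‖A_i‖²−L_i²)
q_1 = 9.0000+0.0000−8.0000 = 1.0000
eq1−eq2 → [6.0000  -12.0000]·P = 6.0000
eq1−eq3 → [6.0000  -6.0000]·P = 18.0000
2×2 solve → P = (5.0000, 2.0000)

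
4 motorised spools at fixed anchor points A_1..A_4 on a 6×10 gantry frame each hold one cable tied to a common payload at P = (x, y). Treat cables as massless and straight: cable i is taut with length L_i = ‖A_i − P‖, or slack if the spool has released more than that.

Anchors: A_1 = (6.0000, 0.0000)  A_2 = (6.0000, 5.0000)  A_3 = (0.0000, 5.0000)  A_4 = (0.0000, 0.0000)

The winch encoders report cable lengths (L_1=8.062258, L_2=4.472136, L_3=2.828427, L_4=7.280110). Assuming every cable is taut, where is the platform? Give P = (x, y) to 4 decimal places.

(2.0000, 7.0000)

each cable: (A_i−P)·(A_i−P) = L_i²; let c_i = ‖A_i‖²−L_i²
c_1 = 36.0000+0.0000−65.0000 = -29.0000
row 1: 0.0000x − 10.0000y = -70.0000  (c_2=41.0000)
row 2: 12.0000x − 10.0000y = -46.0000  (c_3=17.0000)
row 3: 12.0000x + 0.0000y = 24.0000  (c_4=-53.0000)
Cramer on rows 1–2 → x = 2.0000, y = 7.0000
check cable 4: ‖A_4−P‖² = 53.0000 ≈ L_4² = 53.0000 ✓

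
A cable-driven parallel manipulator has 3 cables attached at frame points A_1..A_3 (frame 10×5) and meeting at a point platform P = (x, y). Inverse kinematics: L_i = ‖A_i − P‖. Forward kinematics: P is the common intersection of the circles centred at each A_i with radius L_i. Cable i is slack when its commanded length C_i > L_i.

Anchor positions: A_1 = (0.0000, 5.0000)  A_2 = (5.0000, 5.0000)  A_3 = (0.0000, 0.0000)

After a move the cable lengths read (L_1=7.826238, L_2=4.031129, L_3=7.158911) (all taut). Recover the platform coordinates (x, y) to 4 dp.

(7.0000, 1.5000)

circle eqns → linear via eq_j − eq_1; set c_j = A_j·A_j − L_j²
c_1 = 0.0000+25.0000−61.2500 = -36.2500
-10.0000·x + 0.0000·y = c_1−c_2 = -70.0000
0.0000·x + 10.0000·y = c_1−c_3 = 15.0000
solve first two rows → x=7.0000, y=1.5000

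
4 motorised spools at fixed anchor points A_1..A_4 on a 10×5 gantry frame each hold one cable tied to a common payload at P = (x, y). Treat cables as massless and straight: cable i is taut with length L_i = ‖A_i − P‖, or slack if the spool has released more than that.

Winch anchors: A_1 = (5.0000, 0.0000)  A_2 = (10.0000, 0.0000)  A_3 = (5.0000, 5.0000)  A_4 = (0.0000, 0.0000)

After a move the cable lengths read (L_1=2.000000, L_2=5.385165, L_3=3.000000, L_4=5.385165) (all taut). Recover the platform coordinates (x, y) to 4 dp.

(5.0000, 2.0000)

circle eqns → linear via eq_j − eq_1; set k_j = A_j·A_j − L_j²
k_1 = 25.0000+0.0000−4.0000 = 21.0000
-10.0000·x + 0.0000·y = k_1−k_2 = -50.0000
0.0000·x − 10.0000·y = k_1−k_3 = -20.0000
10.0000·x + 0.0000·y = k_1−k_4 = 50.0000
solve first two rows → x=5.0000, y=2.0000
check cable 4: ‖A_4−P‖² = 29.0000 ≈ L_4² = 29.0000 ✓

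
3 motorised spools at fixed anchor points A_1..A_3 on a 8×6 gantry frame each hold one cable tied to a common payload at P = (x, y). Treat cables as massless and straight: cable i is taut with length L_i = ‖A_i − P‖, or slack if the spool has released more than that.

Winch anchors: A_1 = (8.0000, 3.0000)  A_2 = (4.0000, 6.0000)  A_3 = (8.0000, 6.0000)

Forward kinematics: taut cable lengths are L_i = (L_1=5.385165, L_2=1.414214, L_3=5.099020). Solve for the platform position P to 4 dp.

(3.0000, 5.0000)

each cable: (A_i−P)·(A_i−P) = L_i²; let q_i = ‖A_i‖²−L_i²
q_1 = 64.0000+9.0000−29.0000 = 44.0000
row 1: 8.0000x − 6.0000y = -6.0000  (q_2=50.0000)
row 2: 0.0000x − 6.0000y = -30.0000  (q_3=74.0000)
Cramer on rows 1–2 → x = 3.0000, y = 5.0000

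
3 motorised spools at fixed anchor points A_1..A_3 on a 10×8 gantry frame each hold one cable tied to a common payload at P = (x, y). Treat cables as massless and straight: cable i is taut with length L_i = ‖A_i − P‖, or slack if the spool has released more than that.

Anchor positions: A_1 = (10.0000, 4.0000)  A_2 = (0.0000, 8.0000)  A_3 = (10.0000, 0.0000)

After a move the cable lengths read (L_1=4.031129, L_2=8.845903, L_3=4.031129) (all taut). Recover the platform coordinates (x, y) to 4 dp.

(6.5000, 2.0000)

circle eqns → linear via eq_j − eq_1; set k_j = A_j·A_j − L_j²
k_1 = 100.0000+16.0000−16.2500 = 99.7500
20.0000·x − 8.0000·y = k_1−k_2 = 114.0000
0.0000·x + 8.0000·y = k_1−k_3 = 16.0000
solve first two rows → x=6.5000, y=2.0000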